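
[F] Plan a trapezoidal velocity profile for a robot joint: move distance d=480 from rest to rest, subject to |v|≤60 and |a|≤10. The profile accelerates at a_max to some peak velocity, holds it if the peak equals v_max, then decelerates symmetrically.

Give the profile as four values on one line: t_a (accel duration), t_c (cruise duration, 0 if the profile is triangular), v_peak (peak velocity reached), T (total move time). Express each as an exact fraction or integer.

t_a=6 t_c=2 v_peak=60 T=14

v_max²/a_max = 60²/10 = 360
480 ≥ 360 ⇒ cruise phase
t_a = 60/10 = 6; v_peak = 60
d_cruise = 480 − 360 = 120; t_c = 120/60 = 2
T = 2·6 + 2 = 14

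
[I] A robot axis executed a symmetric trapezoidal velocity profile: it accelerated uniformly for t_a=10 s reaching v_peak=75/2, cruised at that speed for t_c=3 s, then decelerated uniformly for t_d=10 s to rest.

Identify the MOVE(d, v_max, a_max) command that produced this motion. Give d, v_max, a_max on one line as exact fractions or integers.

a_max = (75/2)/10 = 15/4
d_a = ½·75/2·10 = 375/2; d_c = 75/2·3 = 225/2
d = 2·375/2 + 225/2 = 975/2
t_c = 3 > 0 → v_max = v_peak = 75/2

d=975/2 v_max=75/2 a_max=15/4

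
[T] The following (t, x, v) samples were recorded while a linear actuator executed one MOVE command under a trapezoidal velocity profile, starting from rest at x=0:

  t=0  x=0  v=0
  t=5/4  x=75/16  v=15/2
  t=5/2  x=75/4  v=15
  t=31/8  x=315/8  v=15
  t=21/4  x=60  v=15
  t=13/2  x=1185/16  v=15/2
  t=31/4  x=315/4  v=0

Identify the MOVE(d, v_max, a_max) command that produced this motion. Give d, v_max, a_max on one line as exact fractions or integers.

final state: t=31/4, x=315/4, v=0 → d = 315/4
a_max = (15/2−0)/(5/4−0) = 6
max v = 15 over t∈[5/2,21/4] → v_max = 15
check: 15·(5/2+11/4) = 315/4 ✓

d=315/4 v_max=15 a_max=6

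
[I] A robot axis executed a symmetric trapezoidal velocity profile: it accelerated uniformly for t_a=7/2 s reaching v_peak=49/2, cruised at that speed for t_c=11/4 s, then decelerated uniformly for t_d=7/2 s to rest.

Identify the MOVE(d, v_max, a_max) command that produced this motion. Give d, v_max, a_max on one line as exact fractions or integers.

d=1225/8 v_max=49/2 a_max=7

a_max = (49/2)/(7/2) = 7
d_a = ½·49/2·7/2 = 343/8; d_c = 49/2·11/4 = 539/8
d = 2·343/8 + 539/8 = 1225/8
t_c = 11/4 > 0 so v_max = 49/2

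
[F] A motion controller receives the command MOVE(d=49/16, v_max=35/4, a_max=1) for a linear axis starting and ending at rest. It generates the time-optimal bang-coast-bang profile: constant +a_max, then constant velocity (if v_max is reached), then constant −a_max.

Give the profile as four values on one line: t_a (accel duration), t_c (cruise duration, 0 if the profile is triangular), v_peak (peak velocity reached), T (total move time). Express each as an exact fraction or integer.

t_a=7/4 t_c=0 v_peak=7/4 T=7/2

(v_max)²/a_max = (35/4)²/1 = 1225/16
49/16 < 1225/16 → triangular
v_peak = √(49/16·1) = √(49/16) = 7/4
t_a = (7/4)/1 = 7/4; t_c = 0
T = 2·7/4 = 7/2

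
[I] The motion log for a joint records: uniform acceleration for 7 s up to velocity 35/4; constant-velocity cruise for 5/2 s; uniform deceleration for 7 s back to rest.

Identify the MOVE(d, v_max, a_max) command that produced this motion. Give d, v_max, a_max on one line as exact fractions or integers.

a_max = (35/4)/7 = 5/4
d_a = ½·35/4·7 = 245/8; d_c = 35/4·5/2 = 175/8
d = 2·245/8 + 175/8 = 665/8
t_c = 5/2 > 0 so v_max = 35/4

d=665/8 v_max=35/4 a_max=5/4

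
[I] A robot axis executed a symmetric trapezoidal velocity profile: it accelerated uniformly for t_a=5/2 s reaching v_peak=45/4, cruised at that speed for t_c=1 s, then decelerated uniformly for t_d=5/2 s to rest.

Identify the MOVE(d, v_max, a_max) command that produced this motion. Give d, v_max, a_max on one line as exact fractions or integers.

d=315/8 v_max=45/4 a_max=9/2

a_max = (45/4)/(5/2) = 9/2
d_a = ½·45/4·5/2 = 225/16; d_c = 45/4·1 = 45/4
d = 2·225/16 + 45/4 = 315/8
t_c = 1 > 0 → v_max = v_peak = 45/4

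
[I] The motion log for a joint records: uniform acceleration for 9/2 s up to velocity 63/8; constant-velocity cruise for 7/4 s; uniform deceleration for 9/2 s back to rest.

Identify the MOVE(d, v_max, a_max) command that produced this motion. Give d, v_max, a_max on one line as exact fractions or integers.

a_max = (63/8)/(9/2) = 7/4
d_a = ½·63/8·9/2 = 567/32; d_c = 63/8·7/4 = 441/32
d = 2·567/32 + 441/32 = 1575/32
t_c = 7/4 > 0 → v_max = v_peak = 63/8

d=1575/32 v_max=63/8 a_max=7/4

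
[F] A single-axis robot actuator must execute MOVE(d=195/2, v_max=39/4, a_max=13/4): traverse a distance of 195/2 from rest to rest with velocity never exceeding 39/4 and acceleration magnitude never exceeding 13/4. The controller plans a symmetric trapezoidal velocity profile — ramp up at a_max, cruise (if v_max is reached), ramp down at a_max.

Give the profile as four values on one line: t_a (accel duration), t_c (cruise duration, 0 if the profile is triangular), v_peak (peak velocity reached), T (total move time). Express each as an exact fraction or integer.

t_a=3 t_c=7 v_peak=39/4 T=13

v_max²/a_max = (39/4)²/(13/4) = 117/4
195/2 ≥ 117/4 → trapezoidal
t_a = (39/4)/(13/4) = 3; v_peak = 39/4
d_cruise = 195/2 − 117/4 = 273/4; t_c = (273/4)/(39/4) = 7
T = 2·3 + 7 = 13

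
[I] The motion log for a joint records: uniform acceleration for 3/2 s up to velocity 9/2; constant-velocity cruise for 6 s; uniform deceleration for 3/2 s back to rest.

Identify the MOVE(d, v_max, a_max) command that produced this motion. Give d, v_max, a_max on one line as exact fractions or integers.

d=135/4 v_max=9/2 a_max=3

a_max = (9/2)/(3/2) = 3
d_a = ½·9/2·3/2 = 27/8; d_c = 9/2·6 = 27
d = 2·27/8 + 27 = 135/4
t_c = 6 > 0 → v_max = v_peak = 9/2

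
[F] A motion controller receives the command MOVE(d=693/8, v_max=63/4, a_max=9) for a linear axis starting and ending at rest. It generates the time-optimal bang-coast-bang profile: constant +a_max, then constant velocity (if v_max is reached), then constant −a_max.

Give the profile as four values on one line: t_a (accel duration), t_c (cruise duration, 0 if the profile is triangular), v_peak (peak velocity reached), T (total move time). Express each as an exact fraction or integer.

(v_max)²/a_max = (63/4)²/9 = 441/16
693/8 ≥ 441/16 → trapezoidal
t_a = (63/4)/9 = 7/4; v_peak = 63/4
d_cruise = 693/8 − 441/16 = 945/16; t_c = (945/16)/(63/4) = 15/4
T = 2·7/4 + 15/4 = 29/4

t_a=7/4 t_c=15/4 v_peak=63/4 T=29/4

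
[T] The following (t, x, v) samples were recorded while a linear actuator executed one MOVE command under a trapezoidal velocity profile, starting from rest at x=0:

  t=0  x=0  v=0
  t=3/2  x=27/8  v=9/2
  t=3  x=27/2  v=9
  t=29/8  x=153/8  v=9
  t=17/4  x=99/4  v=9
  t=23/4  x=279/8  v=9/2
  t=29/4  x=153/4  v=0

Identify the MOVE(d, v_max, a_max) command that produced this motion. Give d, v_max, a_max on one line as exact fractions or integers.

final state: t=29/4, x=153/4, v=0 → d = 153/4
a_max = (9/2−0)/(3/2−0) = 3
max v = 9 over t∈[3,17/4] → v_max = 9
check: 9·(3+5/4) = 153/4 ✓

d=153/4 v_max=9 a_max=3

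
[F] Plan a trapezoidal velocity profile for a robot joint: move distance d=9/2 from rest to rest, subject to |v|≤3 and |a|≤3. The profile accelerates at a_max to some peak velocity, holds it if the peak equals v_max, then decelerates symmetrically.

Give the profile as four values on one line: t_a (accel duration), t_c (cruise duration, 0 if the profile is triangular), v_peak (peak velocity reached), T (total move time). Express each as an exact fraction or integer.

t_a=1 t_c=1/2 v_peak=3 T=5/2

vₘ²/aₘ = 3²/3 = 3
9/2 ≥ 3 → trapezoidal
t_a = 3/3 = 1; v_peak = 3
d_cruise = 9/2 − 3 = 3/2; t_c = (3/2)/3 = 1/2
T = 2·1 + 1/2 = 5/2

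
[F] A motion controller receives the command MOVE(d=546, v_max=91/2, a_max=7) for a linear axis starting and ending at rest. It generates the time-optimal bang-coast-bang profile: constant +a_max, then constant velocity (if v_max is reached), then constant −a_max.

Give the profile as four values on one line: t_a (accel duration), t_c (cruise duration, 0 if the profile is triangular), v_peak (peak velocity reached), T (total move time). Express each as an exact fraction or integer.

vₘ²/aₘ = (91/2)²/7 = 1183/4
546 ≥ 1183/4 so v_max reached
t_a = (91/2)/7 = 13/2; v_peak = 91/2
d_cruise = 546 − 1183/4 = 1001/4; t_c = (1001/4)/(91/2) = 11/2
T = 2·13/2 + 11/2 = 37/2

t_a=13/2 t_c=11/2 v_peak=91/2 T=37/2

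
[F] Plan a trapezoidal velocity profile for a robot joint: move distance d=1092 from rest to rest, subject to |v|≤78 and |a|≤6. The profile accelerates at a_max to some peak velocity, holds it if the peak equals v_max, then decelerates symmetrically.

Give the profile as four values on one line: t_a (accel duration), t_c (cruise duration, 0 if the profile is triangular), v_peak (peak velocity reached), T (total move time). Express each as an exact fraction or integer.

v_max²/a_max = 78²/6 = 1014
1092 ≥ 1014 ⇒ cruise phase
t_a = 78/6 = 13; v_peak = 78
d_cruise = 1092 − 1014 = 78; t_c = 78/78 = 1
T = 2·13 + 1 = 27

t_a=13 t_c=1 v_peak=78 T=27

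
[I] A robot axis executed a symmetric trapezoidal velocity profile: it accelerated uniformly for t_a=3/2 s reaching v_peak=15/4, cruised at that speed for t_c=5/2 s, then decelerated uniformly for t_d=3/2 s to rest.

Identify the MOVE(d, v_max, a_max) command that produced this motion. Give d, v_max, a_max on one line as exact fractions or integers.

a_max = (15/4)/(3/2) = 5/2
d_a = ½·15/4·3/2 = 45/16; d_c = 15/4·5/2 = 75/8
d = 2·45/16 + 75/8 = 15
t_c = 5/2 > 0 ⇒ limit active, v_max = 15/4

d=15 v_max=15/4 a_max=5/2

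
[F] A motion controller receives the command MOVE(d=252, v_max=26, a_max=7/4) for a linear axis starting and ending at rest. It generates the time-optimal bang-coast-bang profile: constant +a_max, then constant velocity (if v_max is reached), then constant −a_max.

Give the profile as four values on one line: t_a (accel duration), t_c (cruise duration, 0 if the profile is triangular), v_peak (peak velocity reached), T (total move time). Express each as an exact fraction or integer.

v_max²/a_max = 26²/(7/4) = 2704/7
252 < 2704/7 so t_c = 0
v_peak = √(252·7/4) = √441 = 21
t_a = 21/(7/4) = 12; t_c = 0
T = 2·12 = 24

t_a=12 t_c=0 v_peak=21 T=24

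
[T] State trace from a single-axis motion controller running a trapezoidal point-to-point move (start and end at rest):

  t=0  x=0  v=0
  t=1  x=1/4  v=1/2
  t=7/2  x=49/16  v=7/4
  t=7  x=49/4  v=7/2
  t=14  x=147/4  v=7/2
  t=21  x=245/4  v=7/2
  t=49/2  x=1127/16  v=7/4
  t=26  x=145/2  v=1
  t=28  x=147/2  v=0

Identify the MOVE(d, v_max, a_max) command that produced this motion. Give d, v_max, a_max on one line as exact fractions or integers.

d=147/2 v_max=7/2 a_max=1/2

final state: t=28, x=147/2, v=0 → d = 147/2
a_max = (1/2−0)/(1−0) = 1/2
max v = 7/2 over t∈[7,21] → v_max = 7/2
check: 7/2·(7+14) = 147/2 ✓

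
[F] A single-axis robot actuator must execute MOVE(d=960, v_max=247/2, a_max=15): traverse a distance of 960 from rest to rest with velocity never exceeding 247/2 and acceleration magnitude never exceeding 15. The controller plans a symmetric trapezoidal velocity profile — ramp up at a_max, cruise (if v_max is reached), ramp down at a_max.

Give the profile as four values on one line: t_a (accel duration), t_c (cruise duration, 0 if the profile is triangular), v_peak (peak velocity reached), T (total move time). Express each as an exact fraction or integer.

vₘ²/aₘ = (247/2)²/15 = 61009/60
960 < 61009/60 → triangular
v_peak = √(960·15) = √14400 = 120
t_a = 120/15 = 8; t_c = 0
T = 2·8 = 16

t_a=8 t_c=0 v_peak=120 T=16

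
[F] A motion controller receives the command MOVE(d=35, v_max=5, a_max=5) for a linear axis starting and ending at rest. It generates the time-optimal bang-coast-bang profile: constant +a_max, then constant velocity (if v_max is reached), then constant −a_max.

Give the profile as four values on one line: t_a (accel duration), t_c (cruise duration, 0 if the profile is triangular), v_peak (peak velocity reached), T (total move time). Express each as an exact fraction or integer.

t_a=1 t_c=6 v_peak=5 T=8

vₘ²/aₘ = 5²/5 = 5
35 ≥ 5 → trapezoidal
t_a = 5/5 = 1; v_peak = 5
d_cruise = 35 − 5 = 30; t_c = 30/5 = 6
T = 2·1 + 6 = 8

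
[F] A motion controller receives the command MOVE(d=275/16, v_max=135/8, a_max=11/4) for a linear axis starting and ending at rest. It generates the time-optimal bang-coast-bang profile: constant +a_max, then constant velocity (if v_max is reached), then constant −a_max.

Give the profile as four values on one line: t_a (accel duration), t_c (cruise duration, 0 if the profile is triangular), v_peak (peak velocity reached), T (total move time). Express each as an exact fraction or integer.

(v_max)²/a_max = (135/8)²/(11/4) = 18225/176
275/16 < 18225/176 ⇒ no cruise
v_peak = √(275/16·11/4) = √(3025/64) = 55/8
t_a = (55/8)/(11/4) = 5/2; t_c = 0
T = 2·5/2 = 5

t_a=5/2 t_c=0 v_peak=55/8 T=5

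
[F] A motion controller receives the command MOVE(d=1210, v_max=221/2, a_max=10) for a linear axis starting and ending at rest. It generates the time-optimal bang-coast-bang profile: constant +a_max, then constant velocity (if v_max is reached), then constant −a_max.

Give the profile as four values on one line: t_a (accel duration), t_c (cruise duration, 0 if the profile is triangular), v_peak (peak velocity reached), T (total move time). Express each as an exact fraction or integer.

t_a=11 t_c=0 v_peak=110 T=22

v_max²/a_max = (221/2)²/10 = 48841/40
1210 < 48841/40 ⇒ no cruise
v_peak = √(1210·10) = √12100 = 110
t_a = 110/10 = 11; t_c = 0
T = 2·11 = 22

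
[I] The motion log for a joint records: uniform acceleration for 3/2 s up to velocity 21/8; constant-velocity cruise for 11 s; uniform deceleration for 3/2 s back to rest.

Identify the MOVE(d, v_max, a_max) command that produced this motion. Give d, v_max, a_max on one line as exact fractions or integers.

d=525/16 v_max=21/8 a_max=7/4

a_max = (21/8)/(3/2) = 7/4
d_a = ½·21/8·3/2 = 63/32; d_c = 21/8·11 = 231/8
d = 2·63/32 + 231/8 = 525/16
t_c = 11 > 0 so v_max = 21/8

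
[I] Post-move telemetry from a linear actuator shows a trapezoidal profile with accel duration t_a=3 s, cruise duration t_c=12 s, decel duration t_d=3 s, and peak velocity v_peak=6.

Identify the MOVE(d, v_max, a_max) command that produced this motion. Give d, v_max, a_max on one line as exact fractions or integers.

a_max = 6/3 = 2
d_a = ½·6·3 = 9; d_c = 6·12 = 72
d = 2·9 + 72 = 90
t_c = 12 > 0 ⇒ limit active, v_max = 6

d=90 v_max=6 a_max=2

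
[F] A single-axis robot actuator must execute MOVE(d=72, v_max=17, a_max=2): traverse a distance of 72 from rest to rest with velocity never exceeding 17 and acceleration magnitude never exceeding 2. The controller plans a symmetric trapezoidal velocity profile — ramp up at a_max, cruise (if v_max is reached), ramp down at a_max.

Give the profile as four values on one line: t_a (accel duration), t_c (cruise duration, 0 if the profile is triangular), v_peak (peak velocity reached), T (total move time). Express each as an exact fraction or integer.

t_a=6 t_c=0 v_peak=12 T=12

v_max²/a_max = 17²/2 = 289/2
72 < 289/2 → triangular
v_peak = √(72·2) = √144 = 12
t_a = 12/2 = 6; t_c = 0
T = 2·6 = 12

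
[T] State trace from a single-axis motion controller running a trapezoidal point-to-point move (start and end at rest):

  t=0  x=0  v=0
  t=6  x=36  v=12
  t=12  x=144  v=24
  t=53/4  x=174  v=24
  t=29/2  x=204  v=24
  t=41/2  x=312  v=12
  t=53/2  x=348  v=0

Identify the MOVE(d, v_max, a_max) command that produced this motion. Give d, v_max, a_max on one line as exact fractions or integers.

d=348 v_max=24 a_max=2

final state: t=53/2, x=348, v=0 → d = 348
a_max = (12−0)/(6−0) = 2
max v = 24 over t∈[12,29/2] → v_max = 24
check: 24·(12+5/2) = 348 ✓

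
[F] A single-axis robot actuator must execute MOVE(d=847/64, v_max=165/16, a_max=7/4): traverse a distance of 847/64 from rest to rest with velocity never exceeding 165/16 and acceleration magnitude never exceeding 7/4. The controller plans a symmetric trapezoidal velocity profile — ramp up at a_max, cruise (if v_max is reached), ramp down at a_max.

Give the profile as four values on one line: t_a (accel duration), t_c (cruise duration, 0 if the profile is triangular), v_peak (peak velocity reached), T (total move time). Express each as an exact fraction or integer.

t_a=11/4 t_c=0 v_peak=77/16 T=11/2

v_max²/a_max = (165/16)²/(7/4) = 27225/448
847/64 < 27225/448 → triangular
v_peak = √(847/64·7/4) = √(5929/256) = 77/16
t_a = (77/16)/(7/4) = 11/4; t_c = 0
T = 2·11/4 = 11/2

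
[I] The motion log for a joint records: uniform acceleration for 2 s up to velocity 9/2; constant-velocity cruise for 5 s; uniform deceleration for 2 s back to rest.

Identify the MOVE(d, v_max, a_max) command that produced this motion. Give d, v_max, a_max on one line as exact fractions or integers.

a_max = (9/2)/2 = 9/4
d_a = ½·9/2·2 = 9/2; d_c = 9/2·5 = 45/2
d = 2·9/2 + 45/2 = 63/2
t_c = 5 > 0 → v_max = v_peak = 9/2

d=63/2 v_max=9/2 a_max=9/4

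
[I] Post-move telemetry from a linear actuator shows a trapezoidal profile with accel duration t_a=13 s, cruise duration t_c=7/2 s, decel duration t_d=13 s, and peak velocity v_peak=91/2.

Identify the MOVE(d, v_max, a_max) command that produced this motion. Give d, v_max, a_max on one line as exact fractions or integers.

d=3003/4 v_max=91/2 a_max=7/2

a_max = (91/2)/13 = 7/2
d_a = ½·91/2·13 = 1183/4; d_c = 91/2·7/2 = 637/4
d = 2·1183/4 + 637/4 = 3003/4
t_c = 7/2 > 0 ⇒ limit active, v_max = 91/2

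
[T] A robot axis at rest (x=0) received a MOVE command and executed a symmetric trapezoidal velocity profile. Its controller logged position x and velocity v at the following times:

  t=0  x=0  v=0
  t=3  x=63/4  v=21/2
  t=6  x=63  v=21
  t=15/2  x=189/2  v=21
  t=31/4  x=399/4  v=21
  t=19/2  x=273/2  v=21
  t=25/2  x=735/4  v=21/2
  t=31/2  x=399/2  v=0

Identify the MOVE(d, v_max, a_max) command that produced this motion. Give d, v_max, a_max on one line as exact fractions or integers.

final state: t=31/2, x=399/2, v=0 → d = 399/2
a_max = (21/2−0)/(3−0) = 7/2
max v = 21 over t∈[6,19/2] → v_max = 21
check: 21·(6+7/2) = 399/2 ✓

d=399/2 v_max=21 a_max=7/2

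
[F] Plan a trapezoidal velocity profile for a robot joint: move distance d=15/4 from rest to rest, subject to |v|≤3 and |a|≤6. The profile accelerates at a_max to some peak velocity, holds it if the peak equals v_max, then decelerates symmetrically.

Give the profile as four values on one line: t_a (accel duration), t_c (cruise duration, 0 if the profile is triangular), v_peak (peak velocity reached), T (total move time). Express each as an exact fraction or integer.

t_a=1/2 t_c=3/4 v_peak=3 T=7/4

v_max²/a_max = 3²/6 = 3/2
15/4 ≥ 3/2 → trapezoidal
t_a = 3/6 = 1/2; v_peak = 3
d_cruise = 15/4 − 3/2 = 9/4; t_c = (9/4)/3 = 3/4
T = 2·1/2 + 3/4 = 7/4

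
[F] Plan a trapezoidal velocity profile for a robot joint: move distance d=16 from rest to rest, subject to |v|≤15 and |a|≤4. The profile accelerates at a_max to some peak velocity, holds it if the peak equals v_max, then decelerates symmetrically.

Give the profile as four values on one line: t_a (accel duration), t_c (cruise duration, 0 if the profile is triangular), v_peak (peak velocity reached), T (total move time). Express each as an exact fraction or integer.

t_a=2 t_c=0 v_peak=8 T=4

(v_max)²/a_max = 15²/4 = 225/4
16 < 225/4 so t_c = 0
v_peak = √(16·4) = √64 = 8
t_a = 8/4 = 2; t_c = 0
T = 2·2 = 4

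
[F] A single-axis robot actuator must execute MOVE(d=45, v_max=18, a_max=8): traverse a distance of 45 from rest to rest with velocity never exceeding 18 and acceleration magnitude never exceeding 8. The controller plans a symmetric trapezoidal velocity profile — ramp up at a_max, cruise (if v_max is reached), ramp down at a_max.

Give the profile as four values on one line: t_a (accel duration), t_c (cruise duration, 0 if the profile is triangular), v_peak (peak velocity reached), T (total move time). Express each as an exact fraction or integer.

v_max²/a_max = 18²/8 = 81/2
45 ≥ 81/2 ⇒ cruise phase
t_a = 18/8 = 9/4; v_peak = 18
d_cruise = 45 − 81/2 = 9/2; t_c = (9/2)/18 = 1/4
T = 2·9/4 + 1/4 = 19/4

t_a=9/4 t_c=1/4 v_peak=18 T=19/4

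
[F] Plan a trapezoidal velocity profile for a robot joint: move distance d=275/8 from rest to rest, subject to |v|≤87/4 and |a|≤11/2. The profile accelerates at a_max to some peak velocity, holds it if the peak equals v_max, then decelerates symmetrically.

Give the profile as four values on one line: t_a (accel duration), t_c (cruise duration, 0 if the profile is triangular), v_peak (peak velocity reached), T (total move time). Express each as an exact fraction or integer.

(v_max)²/a_max = (87/4)²/(11/2) = 7569/88
275/8 < 7569/88 ⇒ no cruise
v_peak = √(275/8·11/2) = √(3025/16) = 55/4
t_a = (55/4)/(11/2) = 5/2; t_c = 0
T = 2·5/2 = 5

t_a=5/2 t_c=0 v_peak=55/4 T=5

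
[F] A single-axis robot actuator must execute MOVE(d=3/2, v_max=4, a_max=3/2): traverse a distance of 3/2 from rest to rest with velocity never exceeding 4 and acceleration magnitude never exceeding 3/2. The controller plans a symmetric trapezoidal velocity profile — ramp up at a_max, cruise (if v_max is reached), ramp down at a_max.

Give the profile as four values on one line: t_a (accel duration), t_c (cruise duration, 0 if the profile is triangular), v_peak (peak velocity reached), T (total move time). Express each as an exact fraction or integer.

vₘ²/aₘ = 4²/(3/2) = 32/3
3/2 < 32/3 so t_c = 0
v_peak = √(3/2·3/2) = √(9/4) = 3/2
t_a = (3/2)/(3/2) = 1; t_c = 0
T = 2·1 = 2

t_a=1 t_c=0 v_peak=3/2 T=2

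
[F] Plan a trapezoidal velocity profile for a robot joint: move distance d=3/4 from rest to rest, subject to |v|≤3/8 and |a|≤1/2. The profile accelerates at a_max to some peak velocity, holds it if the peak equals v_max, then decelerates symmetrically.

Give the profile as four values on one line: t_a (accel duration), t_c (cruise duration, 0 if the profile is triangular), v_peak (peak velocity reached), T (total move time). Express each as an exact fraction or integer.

vₘ²/aₘ = (3/8)²/(1/2) = 9/32
3/4 ≥ 9/32 → trapezoidal
t_a = (3/8)/(1/2) = 3/4; v_peak = 3/8
d_cruise = 3/4 − 9/32 = 15/32; t_c = (15/32)/(3/8) = 5/4
T = 2·3/4 + 5/4 = 11/4

t_a=3/4 t_c=5/4 v_peak=3/8 T=11/4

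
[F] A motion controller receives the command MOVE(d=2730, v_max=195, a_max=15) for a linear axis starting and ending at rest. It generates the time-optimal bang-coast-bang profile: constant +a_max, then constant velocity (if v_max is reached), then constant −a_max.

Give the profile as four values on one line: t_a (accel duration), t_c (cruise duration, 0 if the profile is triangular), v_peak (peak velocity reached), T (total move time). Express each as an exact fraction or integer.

v_max²/a_max = 195²/15 = 2535
2730 ≥ 2535 → trapezoidal
t_a = 195/15 = 13; v_peak = 195
d_cruise = 2730 − 2535 = 195; t_c = 195/195 = 1
T = 2·13 + 1 = 27

t_a=13 t_c=1 v_peak=195 T=27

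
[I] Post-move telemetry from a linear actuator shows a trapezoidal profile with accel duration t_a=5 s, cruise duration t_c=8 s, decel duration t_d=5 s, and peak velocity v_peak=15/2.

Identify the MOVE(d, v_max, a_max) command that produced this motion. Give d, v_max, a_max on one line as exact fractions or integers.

d=195/2 v_max=15/2 a_max=3/2

a_max = (15/2)/5 = 3/2
d_a = ½·15/2·5 = 75/4; d_c = 15/2·8 = 60
d = 2·75/4 + 60 = 195/2
t_c = 8 > 0 so v_max = 15/2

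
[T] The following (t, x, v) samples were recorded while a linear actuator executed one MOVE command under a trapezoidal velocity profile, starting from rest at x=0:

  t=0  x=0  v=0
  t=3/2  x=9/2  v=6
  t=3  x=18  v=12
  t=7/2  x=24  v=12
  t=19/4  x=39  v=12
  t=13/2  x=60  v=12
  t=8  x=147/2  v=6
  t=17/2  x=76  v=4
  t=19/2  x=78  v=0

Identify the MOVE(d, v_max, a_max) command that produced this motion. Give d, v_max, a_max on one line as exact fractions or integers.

final state: t=19/2, x=78, v=0 → d = 78
a_max = (6−0)/(3/2−0) = 4
max v = 12 over t∈[3,13/2] → v_max = 12
check: 12·(3+7/2) = 78 ✓

d=78 v_max=12 a_max=4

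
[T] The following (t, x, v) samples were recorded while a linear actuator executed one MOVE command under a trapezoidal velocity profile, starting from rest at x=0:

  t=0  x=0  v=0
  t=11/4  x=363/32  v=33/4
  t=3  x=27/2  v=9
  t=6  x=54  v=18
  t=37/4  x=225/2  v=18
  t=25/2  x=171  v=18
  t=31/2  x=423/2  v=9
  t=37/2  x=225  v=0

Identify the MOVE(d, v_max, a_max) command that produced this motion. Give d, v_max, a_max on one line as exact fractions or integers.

d=225 v_max=18 a_max=3

final state: t=37/2, x=225, v=0 → d = 225
a_max = (33/4−0)/(11/4−0) = 3
max v = 18 over t∈[6,25/2] → v_max = 18
check: 18·(6+13/2) = 225 ✓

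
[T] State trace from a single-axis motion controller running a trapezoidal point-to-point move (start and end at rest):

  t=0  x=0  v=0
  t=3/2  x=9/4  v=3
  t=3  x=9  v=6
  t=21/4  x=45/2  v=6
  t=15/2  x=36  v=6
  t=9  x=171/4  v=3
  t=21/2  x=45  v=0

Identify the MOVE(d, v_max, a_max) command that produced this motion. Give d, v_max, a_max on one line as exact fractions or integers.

d=45 v_max=6 a_max=2

final state: t=21/2, x=45, v=0 → d = 45
a_max = (3−0)/(3/2−0) = 2
max v = 6 over t∈[3,15/2] → v_max = 6
check: 6·(3+9/2) = 45 ✓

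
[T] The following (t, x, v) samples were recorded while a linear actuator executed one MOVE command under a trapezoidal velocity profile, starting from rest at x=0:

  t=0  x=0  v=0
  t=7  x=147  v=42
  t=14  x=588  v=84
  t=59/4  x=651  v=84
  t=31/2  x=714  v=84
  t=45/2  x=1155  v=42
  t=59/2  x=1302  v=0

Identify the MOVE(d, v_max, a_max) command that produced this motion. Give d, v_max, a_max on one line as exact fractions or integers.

d=1302 v_max=84 a_max=6

final state: t=59/2, x=1302, v=0 → d = 1302
a_max = (42−0)/(7−0) = 6
max v = 84 over t∈[14,31/2] → v_max = 84
check: 84·(14+3/2) = 1302 ✓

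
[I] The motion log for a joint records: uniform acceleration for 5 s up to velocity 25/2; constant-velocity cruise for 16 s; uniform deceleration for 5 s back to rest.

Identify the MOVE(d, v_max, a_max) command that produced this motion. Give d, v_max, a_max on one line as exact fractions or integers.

d=525/2 v_max=25/2 a_max=5/2

a_max = (25/2)/5 = 5/2
d_a = ½·25/2·5 = 125/4; d_c = 25/2·16 = 200
d = 2·125/4 + 200 = 525/2
t_c = 16 > 0 → v_max = v_peak = 25/2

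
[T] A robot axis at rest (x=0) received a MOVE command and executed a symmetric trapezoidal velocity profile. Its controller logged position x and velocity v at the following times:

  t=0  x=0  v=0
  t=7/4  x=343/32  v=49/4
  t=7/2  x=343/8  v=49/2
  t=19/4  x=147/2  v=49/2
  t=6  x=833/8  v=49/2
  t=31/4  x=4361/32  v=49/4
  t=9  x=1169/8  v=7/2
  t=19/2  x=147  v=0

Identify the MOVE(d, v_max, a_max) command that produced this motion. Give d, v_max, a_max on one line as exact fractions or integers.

final state: t=19/2, x=147, v=0 → d = 147
a_max = (49/4−0)/(7/4−0) = 7
max v = 49/2 over t∈[7/2,6] → v_max = 49/2
check: 49/2·(7/2+5/2) = 147 ✓

d=147 v_max=49/2 a_max=7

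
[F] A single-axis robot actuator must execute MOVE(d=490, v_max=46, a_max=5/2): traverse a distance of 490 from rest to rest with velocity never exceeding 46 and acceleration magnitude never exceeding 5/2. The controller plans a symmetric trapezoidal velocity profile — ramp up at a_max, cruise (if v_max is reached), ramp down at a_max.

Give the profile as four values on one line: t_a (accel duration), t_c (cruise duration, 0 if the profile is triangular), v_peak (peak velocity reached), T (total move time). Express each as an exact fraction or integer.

(v_max)²/a_max = 46²/(5/2) = 4232/5
490 < 4232/5 → triangular
v_peak = √(490·5/2) = √1225 = 35
t_a = 35/(5/2) = 14; t_c = 0
T = 2·14 = 28

t_a=14 t_c=0 v_peak=35 T=28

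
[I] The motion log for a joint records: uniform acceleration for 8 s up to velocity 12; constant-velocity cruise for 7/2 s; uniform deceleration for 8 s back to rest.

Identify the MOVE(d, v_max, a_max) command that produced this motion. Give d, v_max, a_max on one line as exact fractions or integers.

d=138 v_max=12 a_max=3/2

a_max = 12/8 = 3/2
d_a = ½·12·8 = 48; d_c = 12·7/2 = 42
d = 2·48 + 42 = 138
t_c = 7/2 > 0 → v_max = v_peak = 12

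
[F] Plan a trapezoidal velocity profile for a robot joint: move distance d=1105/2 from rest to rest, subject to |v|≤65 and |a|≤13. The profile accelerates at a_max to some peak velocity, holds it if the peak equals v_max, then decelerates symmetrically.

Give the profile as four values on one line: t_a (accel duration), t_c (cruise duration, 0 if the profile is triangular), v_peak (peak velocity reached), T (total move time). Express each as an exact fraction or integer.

vₘ²/aₘ = 65²/13 = 325
1105/2 ≥ 325 so v_max reached
t_a = 65/13 = 5; v_peak = 65
d_cruise = 1105/2 − 325 = 455/2; t_c = (455/2)/65 = 7/2
T = 2·5 + 7/2 = 27/2

t_a=5 t_c=7/2 v_peak=65 T=27/2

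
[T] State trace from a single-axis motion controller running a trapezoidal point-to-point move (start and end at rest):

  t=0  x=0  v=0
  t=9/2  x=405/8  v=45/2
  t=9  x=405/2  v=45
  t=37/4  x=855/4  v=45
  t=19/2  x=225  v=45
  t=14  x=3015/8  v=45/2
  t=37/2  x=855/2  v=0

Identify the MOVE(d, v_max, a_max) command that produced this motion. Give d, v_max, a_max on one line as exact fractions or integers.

d=855/2 v_max=45 a_max=5

final state: t=37/2, x=855/2, v=0 → d = 855/2
a_max = (45/2−0)/(9/2−0) = 5
max v = 45 over t∈[9,19/2] → v_max = 45
check: 45·(9+1/2) = 855/2 ✓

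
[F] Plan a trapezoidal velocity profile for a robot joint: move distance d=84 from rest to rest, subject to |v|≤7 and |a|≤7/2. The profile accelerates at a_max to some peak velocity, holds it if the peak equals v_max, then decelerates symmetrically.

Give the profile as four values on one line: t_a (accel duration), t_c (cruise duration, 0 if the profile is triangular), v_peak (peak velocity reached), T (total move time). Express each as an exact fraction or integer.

v_max²/a_max = 7²/(7/2) = 14
84 ≥ 14 ⇒ cruise phase
t_a = 7/(7/2) = 2; v_peak = 7
d_cruise = 84 − 14 = 70; t_c = 70/7 = 10
T = 2·2 + 10 = 14

t_a=2 t_c=10 v_peak=7 T=14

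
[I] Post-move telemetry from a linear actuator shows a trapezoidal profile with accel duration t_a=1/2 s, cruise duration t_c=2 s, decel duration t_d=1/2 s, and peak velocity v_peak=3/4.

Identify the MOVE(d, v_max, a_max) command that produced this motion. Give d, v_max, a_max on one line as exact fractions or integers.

a_max = (3/4)/(1/2) = 3/2
d_a = ½·3/4·1/2 = 3/16; d_c = 3/4·2 = 3/2
d = 2·3/16 + 3/2 = 15/8
t_c = 2 > 0 → v_max = v_peak = 3/4

d=15/8 v_max=3/4 a_max=3/2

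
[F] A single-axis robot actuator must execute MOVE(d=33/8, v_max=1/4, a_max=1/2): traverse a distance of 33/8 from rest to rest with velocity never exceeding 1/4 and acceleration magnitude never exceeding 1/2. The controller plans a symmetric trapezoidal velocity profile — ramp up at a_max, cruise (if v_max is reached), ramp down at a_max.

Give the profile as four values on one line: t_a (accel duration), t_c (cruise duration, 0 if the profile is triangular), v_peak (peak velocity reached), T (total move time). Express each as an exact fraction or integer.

t_a=1/2 t_c=16 v_peak=1/4 T=17

v_max²/a_max = (1/4)²/(1/2) = 1/8
33/8 ≥ 1/8 → trapezoidal
t_a = (1/4)/(1/2) = 1/2; v_peak = 1/4
d_cruise = 33/8 − 1/8 = 4; t_c = 4/(1/4) = 16
T = 2·1/2 + 16 = 17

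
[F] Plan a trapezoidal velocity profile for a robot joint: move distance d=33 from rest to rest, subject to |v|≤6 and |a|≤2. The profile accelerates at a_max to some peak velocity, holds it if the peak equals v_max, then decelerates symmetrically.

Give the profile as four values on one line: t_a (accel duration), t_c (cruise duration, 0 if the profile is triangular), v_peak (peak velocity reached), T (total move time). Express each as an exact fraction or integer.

(v_max)²/a_max = 6²/2 = 18
33 ≥ 18 so v_max reached
t_a = 6/2 = 3; v_peak = 6
d_cruise = 33 − 18 = 15; t_c = 15/6 = 5/2
T = 2·3 + 5/2 = 17/2

t_a=3 t_c=5/2 v_peak=6 T=17/2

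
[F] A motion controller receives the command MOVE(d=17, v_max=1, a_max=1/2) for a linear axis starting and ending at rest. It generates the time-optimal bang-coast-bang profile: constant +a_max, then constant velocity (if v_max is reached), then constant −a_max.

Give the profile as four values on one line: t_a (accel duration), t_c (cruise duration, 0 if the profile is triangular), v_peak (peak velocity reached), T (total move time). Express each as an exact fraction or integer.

t_a=2 t_c=15 v_peak=1 T=19

vₘ²/aₘ = 1²/(1/2) = 2
17 ≥ 2 so v_max reached
t_a = 1/(1/2) = 2; v_peak = 1
d_cruise = 17 − 2 = 15; t_c = 15/1 = 15
T = 2·2 + 15 = 19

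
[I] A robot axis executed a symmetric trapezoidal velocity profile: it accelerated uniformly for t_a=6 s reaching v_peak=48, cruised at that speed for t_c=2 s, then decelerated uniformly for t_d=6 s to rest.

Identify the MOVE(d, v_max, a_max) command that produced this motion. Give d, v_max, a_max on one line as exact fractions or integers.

a_max = 48/6 = 8
d_a = ½·48·6 = 144; d_c = 48·2 = 96
d = 2·144 + 96 = 384
t_c = 2 > 0 ⇒ limit active, v_max = 48

d=384 v_max=48 a_max=8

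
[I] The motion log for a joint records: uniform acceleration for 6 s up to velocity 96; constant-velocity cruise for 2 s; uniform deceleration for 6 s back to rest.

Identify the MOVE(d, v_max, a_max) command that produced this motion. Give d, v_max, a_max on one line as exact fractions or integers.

d=768 v_max=96 a_max=16

a_max = 96/6 = 16
d_a = ½·96·6 = 288; d_c = 96·2 = 192
d = 2·288 + 192 = 768
t_c = 2 > 0 so v_max = 96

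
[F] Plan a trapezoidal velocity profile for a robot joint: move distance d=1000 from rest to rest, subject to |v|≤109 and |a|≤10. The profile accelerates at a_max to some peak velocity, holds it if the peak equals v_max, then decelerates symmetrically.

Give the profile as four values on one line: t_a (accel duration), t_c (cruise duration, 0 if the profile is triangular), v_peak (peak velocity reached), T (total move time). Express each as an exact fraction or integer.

t_a=10 t_c=0 v_peak=100 T=20

v_max²/a_max = 109²/10 = 11881/10
1000 < 11881/10 → triangular
v_peak = √(1000·10) = √10000 = 100
t_a = 100/10 = 10; t_c = 0
T = 2·10 = 20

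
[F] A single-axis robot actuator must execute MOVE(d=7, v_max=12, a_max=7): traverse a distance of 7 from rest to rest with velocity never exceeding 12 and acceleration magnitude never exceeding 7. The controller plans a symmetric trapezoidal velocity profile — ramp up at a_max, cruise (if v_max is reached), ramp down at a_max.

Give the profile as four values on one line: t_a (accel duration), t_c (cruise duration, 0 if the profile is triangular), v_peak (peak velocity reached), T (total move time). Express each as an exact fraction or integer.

t_a=1 t_c=0 v_peak=7 T=2

vₘ²/aₘ = 12²/7 = 144/7
7 < 144/7 ⇒ no cruise
v_peak = √(7·7) = √49 = 7
t_a = 7/7 = 1; t_c = 0
T = 2·1 = 2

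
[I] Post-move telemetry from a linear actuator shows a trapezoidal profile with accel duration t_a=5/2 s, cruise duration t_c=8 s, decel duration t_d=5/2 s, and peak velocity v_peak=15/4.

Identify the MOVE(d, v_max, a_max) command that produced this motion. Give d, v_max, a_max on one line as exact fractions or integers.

a_max = (15/4)/(5/2) = 3/2
d_a = ½·15/4·5/2 = 75/16; d_c = 15/4·8 = 30
d = 2·75/16 + 30 = 315/8
t_c = 8 > 0 so v_max = 15/4

d=315/8 v_max=15/4 a_max=3/2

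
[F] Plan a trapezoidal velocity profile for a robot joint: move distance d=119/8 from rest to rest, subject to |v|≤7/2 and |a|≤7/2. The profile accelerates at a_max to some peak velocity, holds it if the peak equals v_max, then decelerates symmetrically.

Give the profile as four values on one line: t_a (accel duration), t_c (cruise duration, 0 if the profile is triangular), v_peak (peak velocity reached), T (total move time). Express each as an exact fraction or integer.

(v_max)²/a_max = (7/2)²/(7/2) = 7/2
119/8 ≥ 7/2 so v_max reached
t_a = (7/2)/(7/2) = 1; v_peak = 7/2
d_cruise = 119/8 − 7/2 = 91/8; t_c = (91/8)/(7/2) = 13/4
T = 2·1 + 13/4 = 21/4

t_a=1 t_c=13/4 v_peak=7/2 T=21/4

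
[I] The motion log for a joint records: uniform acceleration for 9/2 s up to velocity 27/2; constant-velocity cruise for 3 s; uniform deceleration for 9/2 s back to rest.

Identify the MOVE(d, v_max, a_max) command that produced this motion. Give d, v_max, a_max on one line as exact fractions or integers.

d=405/4 v_max=27/2 a_max=3

a_max = (27/2)/(9/2) = 3
d_a = ½·27/2·9/2 = 243/8; d_c = 27/2·3 = 81/2
d = 2·243/8 + 81/2 = 405/4
t_c = 3 > 0 so v_max = 27/2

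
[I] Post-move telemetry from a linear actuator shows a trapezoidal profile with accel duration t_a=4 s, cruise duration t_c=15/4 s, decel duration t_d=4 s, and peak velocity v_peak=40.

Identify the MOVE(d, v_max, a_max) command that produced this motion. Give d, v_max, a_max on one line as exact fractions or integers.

a_max = 40/4 = 10
d_a = ½·40·4 = 80; d_c = 40·15/4 = 150
d = 2·80 + 150 = 310
t_c = 15/4 > 0 → v_max = v_peak = 40

d=310 v_max=40 a_max=10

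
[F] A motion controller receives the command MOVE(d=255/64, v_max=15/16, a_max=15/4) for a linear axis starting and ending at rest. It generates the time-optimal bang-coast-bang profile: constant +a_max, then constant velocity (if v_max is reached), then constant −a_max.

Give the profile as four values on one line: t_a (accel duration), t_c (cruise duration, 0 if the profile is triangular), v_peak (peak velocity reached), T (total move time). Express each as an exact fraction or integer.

(v_max)²/a_max = (15/16)²/(15/4) = 15/64
255/64 ≥ 15/64 → trapezoidal
t_a = (15/16)/(15/4) = 1/4; v_peak = 15/16
d_cruise = 255/64 − 15/64 = 15/4; t_c = (15/4)/(15/16) = 4
T = 2·1/4 + 4 = 9/2

t_a=1/4 t_c=4 v_peak=15/16 T=9/2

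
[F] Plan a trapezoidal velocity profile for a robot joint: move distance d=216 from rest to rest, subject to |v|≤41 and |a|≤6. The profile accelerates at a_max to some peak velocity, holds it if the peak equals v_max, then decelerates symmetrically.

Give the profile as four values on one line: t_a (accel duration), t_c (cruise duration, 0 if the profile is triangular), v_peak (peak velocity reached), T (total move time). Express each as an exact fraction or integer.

t_a=6 t_c=0 v_peak=36 T=12

(v_max)²/a_max = 41²/6 = 1681/6
216 < 1681/6 so t_c = 0
v_peak = √(216·6) = √1296 = 36
t_a = 36/6 = 6; t_c = 0
T = 2·6 = 12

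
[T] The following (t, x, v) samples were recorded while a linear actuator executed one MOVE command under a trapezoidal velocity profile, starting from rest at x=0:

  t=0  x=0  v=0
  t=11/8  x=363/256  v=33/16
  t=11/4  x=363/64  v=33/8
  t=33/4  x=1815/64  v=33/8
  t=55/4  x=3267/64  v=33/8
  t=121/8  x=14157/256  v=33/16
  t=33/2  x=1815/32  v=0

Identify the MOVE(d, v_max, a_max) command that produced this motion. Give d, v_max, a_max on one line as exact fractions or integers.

d=1815/32 v_max=33/8 a_max=3/2

final state: t=33/2, x=1815/32, v=0 → d = 1815/32
a_max = (33/16−0)/(11/8−0) = 3/2
max v = 33/8 over t∈[11/4,55/4] → v_max = 33/8
check: 33/8·(11/4+11) = 1815/32 ✓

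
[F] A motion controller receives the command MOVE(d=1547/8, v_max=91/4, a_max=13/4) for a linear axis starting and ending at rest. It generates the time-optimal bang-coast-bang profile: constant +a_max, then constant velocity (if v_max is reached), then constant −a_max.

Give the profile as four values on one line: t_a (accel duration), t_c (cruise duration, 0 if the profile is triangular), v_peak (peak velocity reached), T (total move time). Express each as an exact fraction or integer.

t_a=7 t_c=3/2 v_peak=91/4 T=31/2

vₘ²/aₘ = (91/4)²/(13/4) = 637/4
1547/8 ≥ 637/4 ⇒ cruise phase
t_a = (91/4)/(13/4) = 7; v_peak = 91/4
d_cruise = 1547/8 − 637/4 = 273/8; t_c = (273/8)/(91/4) = 3/2
T = 2·7 + 3/2 = 31/2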